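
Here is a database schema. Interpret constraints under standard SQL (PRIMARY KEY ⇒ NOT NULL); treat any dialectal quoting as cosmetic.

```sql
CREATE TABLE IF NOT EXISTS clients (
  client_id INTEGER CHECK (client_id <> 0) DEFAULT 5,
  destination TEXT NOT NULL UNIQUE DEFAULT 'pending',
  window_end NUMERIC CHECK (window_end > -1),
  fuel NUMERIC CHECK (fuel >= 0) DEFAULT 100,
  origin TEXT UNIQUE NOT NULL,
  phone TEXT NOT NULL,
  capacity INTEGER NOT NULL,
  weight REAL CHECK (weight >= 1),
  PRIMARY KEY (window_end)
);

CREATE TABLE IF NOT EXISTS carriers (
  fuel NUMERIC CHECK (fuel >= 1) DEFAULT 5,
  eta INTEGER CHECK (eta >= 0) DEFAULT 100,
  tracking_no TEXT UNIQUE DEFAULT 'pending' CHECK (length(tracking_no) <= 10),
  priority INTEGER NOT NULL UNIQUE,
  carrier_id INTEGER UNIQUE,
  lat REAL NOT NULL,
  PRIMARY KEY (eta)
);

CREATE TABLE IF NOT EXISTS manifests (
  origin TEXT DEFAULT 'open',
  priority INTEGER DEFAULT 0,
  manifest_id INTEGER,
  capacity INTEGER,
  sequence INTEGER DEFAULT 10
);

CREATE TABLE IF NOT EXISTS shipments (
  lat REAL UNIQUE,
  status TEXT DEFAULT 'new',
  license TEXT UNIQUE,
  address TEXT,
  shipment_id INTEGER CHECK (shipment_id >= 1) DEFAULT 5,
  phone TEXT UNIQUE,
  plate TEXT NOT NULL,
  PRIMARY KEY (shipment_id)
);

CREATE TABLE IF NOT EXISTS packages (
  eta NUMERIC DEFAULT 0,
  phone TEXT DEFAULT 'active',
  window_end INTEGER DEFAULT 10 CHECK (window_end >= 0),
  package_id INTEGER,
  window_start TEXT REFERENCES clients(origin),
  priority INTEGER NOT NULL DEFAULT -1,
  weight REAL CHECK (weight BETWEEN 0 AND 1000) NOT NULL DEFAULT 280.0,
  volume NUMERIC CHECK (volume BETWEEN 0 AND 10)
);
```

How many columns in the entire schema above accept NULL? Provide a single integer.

22

clients: 3 nullable (client_id, fuel, weight — PK (window_end) and explicit NOT NULL columns excluded).
carriers: 3 nullable (fuel, tracking_no, carrier_id — PK (eta) and explicit NOT NULL columns excluded).
manifests: 5 nullable (origin, priority, manifest_id, capacity, sequence — PK none and explicit NOT NULL columns excluded).
shipments: 5 nullable (lat, status, license, address, phone — PK (shipment_id) and explicit NOT NULL columns excluded).
packages: 6 nullable (eta, phone, window_end, package_id, window_start, volume — PK none and explicit NOT NULL columns excluded).
Total: 3 + 3 + 5 + 5 + 6 = 22.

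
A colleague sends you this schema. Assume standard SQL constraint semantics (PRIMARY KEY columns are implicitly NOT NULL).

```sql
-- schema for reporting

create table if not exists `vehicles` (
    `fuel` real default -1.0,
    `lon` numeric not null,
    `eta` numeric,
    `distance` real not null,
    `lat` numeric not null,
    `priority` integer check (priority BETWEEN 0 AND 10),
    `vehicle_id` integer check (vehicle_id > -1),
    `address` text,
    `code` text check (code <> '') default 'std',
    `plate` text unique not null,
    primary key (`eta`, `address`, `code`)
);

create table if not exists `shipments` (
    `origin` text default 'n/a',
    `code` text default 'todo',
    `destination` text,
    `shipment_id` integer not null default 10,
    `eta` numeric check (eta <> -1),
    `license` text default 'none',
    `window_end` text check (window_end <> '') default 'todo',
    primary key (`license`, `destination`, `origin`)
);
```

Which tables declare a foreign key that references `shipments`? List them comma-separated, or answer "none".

No REFERENCES clause anywhere in the schema names shipments.

none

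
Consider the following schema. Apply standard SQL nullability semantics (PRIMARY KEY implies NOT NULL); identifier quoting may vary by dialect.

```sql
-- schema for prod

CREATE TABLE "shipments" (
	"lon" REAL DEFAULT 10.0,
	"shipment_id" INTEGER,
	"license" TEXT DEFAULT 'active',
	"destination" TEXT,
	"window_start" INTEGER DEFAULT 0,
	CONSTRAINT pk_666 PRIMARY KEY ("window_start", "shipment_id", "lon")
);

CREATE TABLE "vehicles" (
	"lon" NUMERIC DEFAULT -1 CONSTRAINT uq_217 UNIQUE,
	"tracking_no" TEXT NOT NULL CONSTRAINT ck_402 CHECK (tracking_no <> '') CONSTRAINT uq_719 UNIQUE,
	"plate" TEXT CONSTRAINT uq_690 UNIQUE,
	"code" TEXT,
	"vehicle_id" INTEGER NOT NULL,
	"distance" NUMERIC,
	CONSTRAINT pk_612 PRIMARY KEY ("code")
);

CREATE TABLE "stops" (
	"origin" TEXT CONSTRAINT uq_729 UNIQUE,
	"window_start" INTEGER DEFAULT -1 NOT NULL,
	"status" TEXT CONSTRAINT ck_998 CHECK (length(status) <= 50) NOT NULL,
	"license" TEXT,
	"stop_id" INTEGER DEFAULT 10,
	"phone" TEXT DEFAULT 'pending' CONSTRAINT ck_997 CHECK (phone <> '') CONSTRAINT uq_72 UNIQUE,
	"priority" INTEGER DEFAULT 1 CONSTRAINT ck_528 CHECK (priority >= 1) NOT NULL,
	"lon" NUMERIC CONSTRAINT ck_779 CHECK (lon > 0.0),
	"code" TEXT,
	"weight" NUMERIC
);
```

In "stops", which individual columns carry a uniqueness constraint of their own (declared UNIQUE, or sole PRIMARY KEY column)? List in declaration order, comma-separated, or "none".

origin, phone

- origin: declared UNIQUE → unique.
- window_start: no UNIQUE or single-column PK constraint.
- status: no UNIQUE or single-column PK constraint.
- license: no UNIQUE or single-column PK constraint.
- stop_id: no UNIQUE or single-column PK constraint.
- phone: declared UNIQUE → unique.
- priority: no UNIQUE or single-column PK constraint.
- lon: no UNIQUE or single-column PK constraint.
- code: no UNIQUE or single-column PK constraint.
- weight: no UNIQUE or single-column PK constraint.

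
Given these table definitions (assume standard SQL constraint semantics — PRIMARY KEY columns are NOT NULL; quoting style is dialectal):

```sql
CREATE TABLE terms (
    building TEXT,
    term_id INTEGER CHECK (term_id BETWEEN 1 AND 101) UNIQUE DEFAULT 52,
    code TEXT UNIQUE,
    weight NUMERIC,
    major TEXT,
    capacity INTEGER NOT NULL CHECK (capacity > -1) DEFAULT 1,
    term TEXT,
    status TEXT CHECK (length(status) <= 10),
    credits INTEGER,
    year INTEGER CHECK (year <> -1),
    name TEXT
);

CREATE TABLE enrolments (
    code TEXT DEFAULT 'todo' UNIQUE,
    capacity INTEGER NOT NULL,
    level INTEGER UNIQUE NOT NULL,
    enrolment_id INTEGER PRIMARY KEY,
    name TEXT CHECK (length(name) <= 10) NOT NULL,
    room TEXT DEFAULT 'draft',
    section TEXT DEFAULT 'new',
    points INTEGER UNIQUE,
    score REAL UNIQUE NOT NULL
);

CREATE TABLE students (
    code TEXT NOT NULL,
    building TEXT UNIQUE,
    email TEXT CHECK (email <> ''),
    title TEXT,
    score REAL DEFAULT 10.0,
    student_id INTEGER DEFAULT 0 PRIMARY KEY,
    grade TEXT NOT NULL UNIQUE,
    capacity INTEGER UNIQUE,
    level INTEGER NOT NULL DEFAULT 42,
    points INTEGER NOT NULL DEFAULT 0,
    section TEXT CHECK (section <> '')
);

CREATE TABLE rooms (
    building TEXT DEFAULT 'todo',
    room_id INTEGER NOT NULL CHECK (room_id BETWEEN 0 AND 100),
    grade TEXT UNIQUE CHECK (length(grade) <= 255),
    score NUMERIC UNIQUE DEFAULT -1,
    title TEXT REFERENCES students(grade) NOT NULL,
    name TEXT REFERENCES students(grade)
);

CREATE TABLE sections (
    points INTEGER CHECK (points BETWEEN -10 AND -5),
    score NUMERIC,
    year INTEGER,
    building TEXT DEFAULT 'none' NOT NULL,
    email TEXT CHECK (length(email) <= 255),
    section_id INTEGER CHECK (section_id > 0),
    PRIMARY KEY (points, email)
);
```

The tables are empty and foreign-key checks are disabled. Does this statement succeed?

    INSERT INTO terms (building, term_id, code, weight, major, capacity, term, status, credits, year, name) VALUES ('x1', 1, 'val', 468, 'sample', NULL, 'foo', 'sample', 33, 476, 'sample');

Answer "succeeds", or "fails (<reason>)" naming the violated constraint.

capacity is explicitly set to NULL, but capacity is declared NOT NULL.

fails (NOT NULL on capacity)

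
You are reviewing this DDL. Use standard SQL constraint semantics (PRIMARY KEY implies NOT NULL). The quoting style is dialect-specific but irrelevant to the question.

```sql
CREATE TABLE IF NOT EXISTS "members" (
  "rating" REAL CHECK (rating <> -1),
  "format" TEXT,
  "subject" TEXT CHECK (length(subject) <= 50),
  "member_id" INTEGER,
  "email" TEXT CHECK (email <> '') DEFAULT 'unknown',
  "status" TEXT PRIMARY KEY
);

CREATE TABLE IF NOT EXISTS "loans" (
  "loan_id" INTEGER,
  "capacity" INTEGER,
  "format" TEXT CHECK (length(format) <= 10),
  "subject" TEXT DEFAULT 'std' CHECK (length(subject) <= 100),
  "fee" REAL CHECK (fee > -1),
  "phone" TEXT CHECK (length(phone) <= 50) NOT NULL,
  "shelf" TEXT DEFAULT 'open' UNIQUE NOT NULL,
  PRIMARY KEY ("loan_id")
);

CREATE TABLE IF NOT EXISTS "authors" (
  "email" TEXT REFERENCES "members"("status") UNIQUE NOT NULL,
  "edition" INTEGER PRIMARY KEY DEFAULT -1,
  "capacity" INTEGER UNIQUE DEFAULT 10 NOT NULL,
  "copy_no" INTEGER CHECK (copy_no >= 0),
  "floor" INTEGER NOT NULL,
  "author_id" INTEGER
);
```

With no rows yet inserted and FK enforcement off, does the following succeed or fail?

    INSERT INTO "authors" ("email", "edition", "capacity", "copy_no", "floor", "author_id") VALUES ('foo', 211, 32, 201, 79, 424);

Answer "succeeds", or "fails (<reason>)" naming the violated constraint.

succeeds

NOT NULL columns: capacity is supplied; edition is supplied; email is supplied; floor is supplied.
CHECK constraints: 201 satisfies (copy_no >= 0).
No constraint is violated.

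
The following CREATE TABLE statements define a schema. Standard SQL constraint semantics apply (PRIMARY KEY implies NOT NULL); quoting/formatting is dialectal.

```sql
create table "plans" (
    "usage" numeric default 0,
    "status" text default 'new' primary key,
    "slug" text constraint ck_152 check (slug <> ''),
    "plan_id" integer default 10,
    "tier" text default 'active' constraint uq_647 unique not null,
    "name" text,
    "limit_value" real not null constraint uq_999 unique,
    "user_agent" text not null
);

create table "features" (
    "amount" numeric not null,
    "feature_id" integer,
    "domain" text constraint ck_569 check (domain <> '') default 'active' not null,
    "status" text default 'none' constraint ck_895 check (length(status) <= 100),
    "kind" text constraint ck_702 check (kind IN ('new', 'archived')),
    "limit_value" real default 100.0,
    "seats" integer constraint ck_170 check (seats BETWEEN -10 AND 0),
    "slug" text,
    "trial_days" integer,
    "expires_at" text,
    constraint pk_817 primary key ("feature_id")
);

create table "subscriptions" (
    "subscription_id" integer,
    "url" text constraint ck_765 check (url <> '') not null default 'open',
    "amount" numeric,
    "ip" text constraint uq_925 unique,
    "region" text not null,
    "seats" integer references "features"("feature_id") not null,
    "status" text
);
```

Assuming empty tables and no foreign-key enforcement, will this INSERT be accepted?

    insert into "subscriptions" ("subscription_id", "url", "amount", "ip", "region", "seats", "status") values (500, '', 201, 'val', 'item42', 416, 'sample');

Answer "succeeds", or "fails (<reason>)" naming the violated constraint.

fails (CHECK on url)

The value '' for url violates CHECK (url <> '').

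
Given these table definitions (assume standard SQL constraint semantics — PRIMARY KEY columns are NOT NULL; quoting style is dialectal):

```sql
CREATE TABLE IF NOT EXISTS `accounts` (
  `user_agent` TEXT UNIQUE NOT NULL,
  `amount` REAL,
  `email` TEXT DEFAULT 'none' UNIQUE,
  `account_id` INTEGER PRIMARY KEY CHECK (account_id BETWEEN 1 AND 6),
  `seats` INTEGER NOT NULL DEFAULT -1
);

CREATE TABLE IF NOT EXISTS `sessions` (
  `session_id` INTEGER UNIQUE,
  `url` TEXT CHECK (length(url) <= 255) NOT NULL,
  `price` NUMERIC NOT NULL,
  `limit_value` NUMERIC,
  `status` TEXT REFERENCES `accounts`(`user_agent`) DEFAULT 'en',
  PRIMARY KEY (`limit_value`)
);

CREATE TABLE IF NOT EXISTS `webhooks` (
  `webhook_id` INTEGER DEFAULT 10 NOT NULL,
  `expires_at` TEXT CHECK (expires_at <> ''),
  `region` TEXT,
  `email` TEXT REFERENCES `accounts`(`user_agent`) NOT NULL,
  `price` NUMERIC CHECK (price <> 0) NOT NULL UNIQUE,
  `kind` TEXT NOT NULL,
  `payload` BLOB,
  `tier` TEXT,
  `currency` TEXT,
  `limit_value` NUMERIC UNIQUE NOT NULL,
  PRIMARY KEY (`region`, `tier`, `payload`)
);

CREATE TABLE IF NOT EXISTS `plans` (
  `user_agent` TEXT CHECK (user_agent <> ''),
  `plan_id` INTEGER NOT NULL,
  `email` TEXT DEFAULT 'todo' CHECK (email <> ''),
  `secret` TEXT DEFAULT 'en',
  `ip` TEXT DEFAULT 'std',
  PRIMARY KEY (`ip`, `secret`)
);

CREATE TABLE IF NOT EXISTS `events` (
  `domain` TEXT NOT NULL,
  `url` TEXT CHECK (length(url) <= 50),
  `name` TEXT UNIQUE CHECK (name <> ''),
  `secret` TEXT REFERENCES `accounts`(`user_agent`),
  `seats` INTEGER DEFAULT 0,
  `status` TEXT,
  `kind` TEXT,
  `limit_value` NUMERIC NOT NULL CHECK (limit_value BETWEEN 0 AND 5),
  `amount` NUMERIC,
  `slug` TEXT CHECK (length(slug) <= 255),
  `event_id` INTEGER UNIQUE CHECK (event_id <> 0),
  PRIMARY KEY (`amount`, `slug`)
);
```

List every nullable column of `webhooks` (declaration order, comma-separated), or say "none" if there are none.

expires_at, currency

- webhook_id: declared NOT NULL → not nullable.
- expires_at: CHECK does not forbid NULL (a CHECK constraint passes when its expression is NULL) → nullable.
- region: part of the PRIMARY KEY, which implies NOT NULL → not nullable.
- email: declared NOT NULL → not nullable.
- price: declared NOT NULL → not nullable.
- kind: declared NOT NULL → not nullable.
- payload: part of the PRIMARY KEY, which implies NOT NULL → not nullable.
- tier: part of the PRIMARY KEY, which implies NOT NULL → not nullable.
- currency: no NOT NULL constraint applies → nullable.
- limit_value: declared NOT NULL → not nullable.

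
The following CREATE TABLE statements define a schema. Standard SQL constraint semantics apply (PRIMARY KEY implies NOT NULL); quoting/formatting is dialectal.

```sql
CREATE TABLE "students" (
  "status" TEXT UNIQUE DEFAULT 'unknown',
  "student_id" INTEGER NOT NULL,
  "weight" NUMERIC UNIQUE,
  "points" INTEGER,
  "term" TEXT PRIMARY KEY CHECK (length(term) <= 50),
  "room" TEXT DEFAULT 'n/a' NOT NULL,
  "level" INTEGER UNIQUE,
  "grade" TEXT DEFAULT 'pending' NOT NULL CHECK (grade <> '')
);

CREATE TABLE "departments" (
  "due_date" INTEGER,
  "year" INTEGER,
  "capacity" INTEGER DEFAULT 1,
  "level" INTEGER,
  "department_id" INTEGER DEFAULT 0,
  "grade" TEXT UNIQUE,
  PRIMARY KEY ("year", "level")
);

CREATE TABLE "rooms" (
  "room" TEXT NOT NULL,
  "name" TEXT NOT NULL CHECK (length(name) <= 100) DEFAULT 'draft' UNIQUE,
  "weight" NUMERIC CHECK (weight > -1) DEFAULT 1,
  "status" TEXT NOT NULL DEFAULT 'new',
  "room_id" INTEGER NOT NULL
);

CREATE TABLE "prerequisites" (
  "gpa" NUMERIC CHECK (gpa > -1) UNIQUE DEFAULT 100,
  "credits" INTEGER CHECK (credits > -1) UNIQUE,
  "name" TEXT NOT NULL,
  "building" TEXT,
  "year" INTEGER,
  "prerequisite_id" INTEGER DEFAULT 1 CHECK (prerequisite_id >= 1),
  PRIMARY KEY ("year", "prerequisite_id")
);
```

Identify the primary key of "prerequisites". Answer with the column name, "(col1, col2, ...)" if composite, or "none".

A table-level PRIMARY KEY clause names 2 columns: year, prerequisite_id.
This is a composite key — the combination is unique, not each column individually.

(year, prerequisite_id)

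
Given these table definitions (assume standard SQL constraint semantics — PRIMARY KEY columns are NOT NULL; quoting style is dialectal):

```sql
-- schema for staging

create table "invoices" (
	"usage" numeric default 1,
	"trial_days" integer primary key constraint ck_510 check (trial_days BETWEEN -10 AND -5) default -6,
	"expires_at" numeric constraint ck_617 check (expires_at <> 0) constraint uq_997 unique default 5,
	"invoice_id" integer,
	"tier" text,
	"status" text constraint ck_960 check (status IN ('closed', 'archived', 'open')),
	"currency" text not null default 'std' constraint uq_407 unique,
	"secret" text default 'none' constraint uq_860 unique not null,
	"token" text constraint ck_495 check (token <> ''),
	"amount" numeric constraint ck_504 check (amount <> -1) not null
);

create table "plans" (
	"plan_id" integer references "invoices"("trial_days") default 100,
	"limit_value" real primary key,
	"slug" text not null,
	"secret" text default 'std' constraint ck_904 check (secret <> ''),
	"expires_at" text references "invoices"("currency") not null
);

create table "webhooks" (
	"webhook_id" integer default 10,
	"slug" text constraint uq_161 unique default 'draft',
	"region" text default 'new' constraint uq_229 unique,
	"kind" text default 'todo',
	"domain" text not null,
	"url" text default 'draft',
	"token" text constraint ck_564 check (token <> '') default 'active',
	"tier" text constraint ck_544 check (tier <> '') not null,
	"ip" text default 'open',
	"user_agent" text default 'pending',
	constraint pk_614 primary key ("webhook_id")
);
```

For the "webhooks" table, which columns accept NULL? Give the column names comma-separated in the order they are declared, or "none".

slug, region, kind, url, token, ip, user_agent

- webhook_id: part of the PRIMARY KEY, which implies NOT NULL → not nullable.
- slug: UNIQUE does not imply NOT NULL → nullable.
- region: UNIQUE does not imply NOT NULL → nullable.
- kind: DEFAULT only fills an omitted column; an explicit NULL is still allowed → nullable.
- domain: declared NOT NULL → not nullable.
- url: DEFAULT only fills an omitted column; an explicit NULL is still allowed → nullable.
- token: CHECK does not forbid NULL (a CHECK constraint passes when its expression is NULL) → nullable.
- tier: declared NOT NULL → not nullable.
- ip: DEFAULT only fills an omitted column; an explicit NULL is still allowed → nullable.
- user_agent: DEFAULT only fills an omitted column; an explicit NULL is still allowed → nullable.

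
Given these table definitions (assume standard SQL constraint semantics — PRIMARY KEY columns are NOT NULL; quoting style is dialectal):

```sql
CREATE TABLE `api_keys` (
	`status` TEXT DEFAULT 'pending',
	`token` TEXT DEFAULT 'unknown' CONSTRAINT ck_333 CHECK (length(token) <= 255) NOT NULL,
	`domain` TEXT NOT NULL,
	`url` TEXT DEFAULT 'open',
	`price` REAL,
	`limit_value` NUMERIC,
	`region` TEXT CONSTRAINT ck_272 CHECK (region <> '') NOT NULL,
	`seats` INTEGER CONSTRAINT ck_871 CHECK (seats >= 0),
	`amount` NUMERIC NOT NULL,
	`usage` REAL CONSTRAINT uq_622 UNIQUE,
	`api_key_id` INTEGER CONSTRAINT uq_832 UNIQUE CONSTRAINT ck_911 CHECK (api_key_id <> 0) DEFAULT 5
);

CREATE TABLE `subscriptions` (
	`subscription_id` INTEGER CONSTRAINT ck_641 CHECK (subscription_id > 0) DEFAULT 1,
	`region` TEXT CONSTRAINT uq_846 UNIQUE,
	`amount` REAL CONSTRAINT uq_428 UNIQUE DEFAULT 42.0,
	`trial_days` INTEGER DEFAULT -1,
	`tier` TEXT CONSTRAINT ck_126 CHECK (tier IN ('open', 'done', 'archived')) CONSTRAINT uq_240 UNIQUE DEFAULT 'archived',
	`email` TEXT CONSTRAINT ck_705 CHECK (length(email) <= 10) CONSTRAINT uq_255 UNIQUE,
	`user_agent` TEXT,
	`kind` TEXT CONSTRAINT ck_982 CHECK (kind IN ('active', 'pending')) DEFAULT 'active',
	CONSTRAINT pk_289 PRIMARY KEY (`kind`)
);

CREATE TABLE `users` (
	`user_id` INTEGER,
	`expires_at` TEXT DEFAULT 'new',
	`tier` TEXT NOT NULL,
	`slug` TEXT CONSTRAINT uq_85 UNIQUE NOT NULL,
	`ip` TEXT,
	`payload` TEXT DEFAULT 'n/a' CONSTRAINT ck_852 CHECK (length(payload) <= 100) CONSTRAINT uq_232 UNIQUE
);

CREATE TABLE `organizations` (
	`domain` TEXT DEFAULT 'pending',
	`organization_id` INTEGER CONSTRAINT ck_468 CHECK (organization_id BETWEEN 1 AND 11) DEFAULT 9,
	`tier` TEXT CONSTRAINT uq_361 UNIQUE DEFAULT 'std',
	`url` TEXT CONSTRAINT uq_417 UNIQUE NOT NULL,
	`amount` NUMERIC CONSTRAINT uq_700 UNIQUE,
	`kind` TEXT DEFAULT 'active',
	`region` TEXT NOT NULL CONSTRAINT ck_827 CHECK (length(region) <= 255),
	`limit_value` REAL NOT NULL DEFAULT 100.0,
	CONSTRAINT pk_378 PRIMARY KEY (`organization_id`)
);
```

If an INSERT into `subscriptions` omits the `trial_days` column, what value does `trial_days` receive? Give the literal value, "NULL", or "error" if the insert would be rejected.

-1

trial_days has an explicit DEFAULT -1.
When the column is omitted from an INSERT, that default is used.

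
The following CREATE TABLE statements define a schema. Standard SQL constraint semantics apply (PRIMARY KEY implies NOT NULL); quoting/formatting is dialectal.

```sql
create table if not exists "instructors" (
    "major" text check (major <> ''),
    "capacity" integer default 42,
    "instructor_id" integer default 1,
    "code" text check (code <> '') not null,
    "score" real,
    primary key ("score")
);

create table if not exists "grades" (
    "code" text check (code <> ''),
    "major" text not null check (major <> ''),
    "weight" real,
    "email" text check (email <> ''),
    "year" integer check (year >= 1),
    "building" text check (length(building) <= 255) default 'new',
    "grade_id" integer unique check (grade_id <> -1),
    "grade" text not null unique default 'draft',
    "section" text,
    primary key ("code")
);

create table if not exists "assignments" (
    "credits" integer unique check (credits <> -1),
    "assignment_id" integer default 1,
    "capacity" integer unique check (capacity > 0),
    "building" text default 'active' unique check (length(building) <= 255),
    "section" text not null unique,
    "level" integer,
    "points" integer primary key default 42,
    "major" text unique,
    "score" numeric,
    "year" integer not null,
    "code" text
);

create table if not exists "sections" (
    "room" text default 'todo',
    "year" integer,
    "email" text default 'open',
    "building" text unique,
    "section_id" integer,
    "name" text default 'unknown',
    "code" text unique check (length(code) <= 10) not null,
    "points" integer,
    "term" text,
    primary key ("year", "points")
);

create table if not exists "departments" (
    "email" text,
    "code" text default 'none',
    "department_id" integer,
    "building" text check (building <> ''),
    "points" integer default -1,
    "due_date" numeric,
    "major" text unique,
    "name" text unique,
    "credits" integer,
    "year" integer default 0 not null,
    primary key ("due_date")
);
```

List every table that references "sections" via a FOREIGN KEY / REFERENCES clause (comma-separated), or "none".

No REFERENCES clause anywhere in the schema names sections.

none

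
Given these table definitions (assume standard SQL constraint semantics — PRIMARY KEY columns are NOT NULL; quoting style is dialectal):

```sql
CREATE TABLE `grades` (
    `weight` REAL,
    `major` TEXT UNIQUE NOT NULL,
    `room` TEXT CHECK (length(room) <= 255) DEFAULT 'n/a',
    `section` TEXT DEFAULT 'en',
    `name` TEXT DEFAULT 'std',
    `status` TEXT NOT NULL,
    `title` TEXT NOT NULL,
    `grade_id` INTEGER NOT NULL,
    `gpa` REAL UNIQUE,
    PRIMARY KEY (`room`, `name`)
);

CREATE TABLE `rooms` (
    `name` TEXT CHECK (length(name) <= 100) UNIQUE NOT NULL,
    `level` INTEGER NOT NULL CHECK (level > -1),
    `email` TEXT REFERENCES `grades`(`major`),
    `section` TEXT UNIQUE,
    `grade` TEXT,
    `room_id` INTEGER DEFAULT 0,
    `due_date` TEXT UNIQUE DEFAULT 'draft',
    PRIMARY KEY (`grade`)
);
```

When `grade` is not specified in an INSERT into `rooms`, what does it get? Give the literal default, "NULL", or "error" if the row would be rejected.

error

grade has no DEFAULT clause.
Omitting it would insert NULL, but it is part of the PRIMARY KEY, so the INSERT fails.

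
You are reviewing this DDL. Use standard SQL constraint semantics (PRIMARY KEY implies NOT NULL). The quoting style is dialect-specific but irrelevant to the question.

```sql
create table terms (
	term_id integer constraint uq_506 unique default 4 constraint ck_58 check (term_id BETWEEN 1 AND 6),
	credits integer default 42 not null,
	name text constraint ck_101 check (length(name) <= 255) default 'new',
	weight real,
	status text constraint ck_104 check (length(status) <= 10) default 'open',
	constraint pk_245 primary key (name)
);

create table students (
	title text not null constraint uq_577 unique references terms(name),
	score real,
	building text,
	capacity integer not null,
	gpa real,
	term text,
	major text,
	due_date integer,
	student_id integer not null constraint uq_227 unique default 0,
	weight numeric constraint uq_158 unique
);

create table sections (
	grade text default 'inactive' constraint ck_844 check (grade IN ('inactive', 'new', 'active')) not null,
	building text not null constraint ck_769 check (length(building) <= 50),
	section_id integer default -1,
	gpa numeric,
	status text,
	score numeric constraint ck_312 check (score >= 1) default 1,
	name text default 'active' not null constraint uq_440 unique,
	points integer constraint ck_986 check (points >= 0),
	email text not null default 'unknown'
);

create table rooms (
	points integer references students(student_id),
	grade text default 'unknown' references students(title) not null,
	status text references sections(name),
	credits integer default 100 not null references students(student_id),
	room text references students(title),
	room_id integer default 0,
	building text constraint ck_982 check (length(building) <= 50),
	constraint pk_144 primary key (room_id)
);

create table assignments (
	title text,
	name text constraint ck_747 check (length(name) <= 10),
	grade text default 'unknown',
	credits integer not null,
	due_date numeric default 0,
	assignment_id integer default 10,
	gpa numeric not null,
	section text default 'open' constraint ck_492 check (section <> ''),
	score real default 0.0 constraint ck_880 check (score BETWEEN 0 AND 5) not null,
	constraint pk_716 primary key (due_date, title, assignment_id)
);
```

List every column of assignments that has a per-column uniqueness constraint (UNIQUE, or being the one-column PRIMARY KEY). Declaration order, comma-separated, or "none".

- title: part of a composite PRIMARY KEY — only the tuple is unique, not this column on its own.
- name: no UNIQUE or single-column PK constraint.
- grade: no UNIQUE or single-column PK constraint.
- credits: no UNIQUE or single-column PK constraint.
- due_date: part of a composite PRIMARY KEY — only the tuple is unique, not this column on its own.
- assignment_id: part of a composite PRIMARY KEY — only the tuple is unique, not this column on its own.
- gpa: no UNIQUE or single-column PK constraint.
- section: no UNIQUE or single-column PK constraint.
- score: no UNIQUE or single-column PK constraint.

none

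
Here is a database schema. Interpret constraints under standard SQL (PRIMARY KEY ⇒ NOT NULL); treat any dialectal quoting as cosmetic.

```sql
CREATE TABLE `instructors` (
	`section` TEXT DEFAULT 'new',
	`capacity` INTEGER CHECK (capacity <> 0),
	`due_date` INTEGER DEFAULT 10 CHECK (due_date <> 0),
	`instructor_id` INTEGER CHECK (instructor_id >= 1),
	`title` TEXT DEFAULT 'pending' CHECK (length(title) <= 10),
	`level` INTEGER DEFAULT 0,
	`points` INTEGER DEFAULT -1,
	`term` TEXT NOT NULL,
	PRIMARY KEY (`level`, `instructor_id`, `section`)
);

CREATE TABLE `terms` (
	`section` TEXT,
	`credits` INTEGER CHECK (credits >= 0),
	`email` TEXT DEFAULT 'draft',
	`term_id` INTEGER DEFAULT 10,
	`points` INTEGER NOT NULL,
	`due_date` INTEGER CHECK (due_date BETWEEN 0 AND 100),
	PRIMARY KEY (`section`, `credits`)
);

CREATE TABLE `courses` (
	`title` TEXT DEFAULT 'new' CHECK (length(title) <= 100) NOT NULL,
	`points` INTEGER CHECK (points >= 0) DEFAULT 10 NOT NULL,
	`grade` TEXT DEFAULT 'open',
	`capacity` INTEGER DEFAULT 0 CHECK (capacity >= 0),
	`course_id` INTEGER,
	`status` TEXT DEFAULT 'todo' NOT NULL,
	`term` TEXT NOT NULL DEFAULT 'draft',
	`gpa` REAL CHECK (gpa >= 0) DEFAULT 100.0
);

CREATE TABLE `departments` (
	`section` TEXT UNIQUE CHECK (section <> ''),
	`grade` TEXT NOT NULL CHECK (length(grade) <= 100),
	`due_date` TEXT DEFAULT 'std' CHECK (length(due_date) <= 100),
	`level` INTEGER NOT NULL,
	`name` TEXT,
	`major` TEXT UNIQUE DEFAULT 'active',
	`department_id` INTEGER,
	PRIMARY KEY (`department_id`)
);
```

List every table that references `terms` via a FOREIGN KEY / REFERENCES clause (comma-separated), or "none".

No REFERENCES clause anywhere in the schema names terms.

none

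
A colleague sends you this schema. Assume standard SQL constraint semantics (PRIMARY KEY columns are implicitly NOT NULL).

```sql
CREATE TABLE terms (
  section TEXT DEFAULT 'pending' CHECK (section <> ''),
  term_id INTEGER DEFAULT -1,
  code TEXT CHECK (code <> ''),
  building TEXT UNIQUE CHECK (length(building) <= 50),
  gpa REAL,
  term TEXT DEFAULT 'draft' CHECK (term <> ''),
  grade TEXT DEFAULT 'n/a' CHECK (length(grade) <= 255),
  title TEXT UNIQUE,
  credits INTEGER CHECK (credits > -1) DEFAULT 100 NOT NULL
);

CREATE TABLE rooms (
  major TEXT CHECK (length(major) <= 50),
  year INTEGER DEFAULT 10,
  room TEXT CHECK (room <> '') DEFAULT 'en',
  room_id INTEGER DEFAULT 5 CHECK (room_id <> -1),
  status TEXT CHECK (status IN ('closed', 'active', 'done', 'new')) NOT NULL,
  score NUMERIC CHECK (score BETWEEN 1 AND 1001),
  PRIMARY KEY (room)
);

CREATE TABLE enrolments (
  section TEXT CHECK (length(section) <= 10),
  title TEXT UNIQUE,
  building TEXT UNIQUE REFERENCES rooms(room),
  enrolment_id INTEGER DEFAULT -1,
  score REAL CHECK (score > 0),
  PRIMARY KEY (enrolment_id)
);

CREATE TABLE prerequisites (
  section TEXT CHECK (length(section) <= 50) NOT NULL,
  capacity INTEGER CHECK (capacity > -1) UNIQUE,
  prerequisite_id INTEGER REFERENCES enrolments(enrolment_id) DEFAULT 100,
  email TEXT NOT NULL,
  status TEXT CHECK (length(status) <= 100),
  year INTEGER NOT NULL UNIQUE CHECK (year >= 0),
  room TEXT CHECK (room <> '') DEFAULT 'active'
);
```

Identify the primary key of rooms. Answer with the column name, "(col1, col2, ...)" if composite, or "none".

room

room is declared PRIMARY KEY as a table-level PRIMARY KEY clause.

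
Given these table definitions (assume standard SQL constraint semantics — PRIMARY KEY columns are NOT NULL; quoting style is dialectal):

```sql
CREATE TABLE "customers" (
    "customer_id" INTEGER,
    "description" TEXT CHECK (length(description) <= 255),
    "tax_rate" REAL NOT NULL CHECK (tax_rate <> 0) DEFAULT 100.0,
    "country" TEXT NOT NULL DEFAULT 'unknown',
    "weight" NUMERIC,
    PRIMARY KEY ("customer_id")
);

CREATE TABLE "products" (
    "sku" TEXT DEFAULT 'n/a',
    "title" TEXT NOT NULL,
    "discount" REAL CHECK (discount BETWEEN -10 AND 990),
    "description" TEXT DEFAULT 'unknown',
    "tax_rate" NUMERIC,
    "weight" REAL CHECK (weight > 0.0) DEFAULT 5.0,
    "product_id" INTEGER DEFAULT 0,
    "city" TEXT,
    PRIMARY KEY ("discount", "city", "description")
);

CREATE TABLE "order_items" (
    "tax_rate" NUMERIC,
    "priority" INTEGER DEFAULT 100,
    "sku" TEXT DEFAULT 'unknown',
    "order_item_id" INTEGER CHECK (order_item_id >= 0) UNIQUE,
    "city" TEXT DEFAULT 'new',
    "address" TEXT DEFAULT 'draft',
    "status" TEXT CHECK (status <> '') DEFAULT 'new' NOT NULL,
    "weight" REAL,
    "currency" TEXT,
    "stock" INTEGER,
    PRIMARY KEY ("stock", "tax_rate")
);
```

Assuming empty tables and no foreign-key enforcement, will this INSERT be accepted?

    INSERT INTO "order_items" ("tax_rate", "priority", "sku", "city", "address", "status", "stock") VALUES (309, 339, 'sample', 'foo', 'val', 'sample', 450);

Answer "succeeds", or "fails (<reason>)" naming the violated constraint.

NOT NULL columns: status is supplied; stock is supplied; tax_rate is supplied.
CHECK constraints: 'sample' satisfies (status <> '').
No constraint is violated.

succeeds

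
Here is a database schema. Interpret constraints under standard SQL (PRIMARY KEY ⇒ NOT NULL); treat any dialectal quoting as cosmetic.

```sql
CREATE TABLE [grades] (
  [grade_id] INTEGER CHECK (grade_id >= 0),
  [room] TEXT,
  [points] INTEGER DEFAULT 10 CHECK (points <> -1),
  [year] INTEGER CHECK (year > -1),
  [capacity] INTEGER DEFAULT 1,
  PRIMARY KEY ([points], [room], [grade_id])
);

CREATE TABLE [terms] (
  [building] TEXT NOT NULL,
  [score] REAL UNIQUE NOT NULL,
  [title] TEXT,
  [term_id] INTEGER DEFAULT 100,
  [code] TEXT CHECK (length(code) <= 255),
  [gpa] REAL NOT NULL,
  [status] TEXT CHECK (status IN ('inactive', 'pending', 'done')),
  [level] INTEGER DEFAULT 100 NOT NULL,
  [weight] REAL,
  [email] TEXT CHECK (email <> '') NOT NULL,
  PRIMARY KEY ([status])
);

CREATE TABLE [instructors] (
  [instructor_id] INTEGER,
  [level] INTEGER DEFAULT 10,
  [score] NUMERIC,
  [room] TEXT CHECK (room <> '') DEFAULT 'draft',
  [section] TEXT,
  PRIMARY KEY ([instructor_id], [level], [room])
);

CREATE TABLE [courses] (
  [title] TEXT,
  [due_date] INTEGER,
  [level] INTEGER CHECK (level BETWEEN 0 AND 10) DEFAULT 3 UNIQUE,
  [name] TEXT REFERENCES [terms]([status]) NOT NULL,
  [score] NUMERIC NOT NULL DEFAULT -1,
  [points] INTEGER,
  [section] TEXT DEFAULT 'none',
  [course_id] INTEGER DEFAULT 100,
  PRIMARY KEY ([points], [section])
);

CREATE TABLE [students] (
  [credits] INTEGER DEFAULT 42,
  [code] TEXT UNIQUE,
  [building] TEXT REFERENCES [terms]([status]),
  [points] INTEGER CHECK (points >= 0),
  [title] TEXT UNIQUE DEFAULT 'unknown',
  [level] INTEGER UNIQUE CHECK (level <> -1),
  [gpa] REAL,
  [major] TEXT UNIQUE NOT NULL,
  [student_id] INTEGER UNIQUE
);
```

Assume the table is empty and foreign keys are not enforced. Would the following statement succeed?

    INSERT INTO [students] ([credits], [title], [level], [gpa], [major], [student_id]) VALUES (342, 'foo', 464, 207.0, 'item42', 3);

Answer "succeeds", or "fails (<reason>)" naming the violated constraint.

succeeds

NOT NULL columns: major is supplied.
CHECK constraints: 464 satisfies (level <> -1).
No constraint is violated.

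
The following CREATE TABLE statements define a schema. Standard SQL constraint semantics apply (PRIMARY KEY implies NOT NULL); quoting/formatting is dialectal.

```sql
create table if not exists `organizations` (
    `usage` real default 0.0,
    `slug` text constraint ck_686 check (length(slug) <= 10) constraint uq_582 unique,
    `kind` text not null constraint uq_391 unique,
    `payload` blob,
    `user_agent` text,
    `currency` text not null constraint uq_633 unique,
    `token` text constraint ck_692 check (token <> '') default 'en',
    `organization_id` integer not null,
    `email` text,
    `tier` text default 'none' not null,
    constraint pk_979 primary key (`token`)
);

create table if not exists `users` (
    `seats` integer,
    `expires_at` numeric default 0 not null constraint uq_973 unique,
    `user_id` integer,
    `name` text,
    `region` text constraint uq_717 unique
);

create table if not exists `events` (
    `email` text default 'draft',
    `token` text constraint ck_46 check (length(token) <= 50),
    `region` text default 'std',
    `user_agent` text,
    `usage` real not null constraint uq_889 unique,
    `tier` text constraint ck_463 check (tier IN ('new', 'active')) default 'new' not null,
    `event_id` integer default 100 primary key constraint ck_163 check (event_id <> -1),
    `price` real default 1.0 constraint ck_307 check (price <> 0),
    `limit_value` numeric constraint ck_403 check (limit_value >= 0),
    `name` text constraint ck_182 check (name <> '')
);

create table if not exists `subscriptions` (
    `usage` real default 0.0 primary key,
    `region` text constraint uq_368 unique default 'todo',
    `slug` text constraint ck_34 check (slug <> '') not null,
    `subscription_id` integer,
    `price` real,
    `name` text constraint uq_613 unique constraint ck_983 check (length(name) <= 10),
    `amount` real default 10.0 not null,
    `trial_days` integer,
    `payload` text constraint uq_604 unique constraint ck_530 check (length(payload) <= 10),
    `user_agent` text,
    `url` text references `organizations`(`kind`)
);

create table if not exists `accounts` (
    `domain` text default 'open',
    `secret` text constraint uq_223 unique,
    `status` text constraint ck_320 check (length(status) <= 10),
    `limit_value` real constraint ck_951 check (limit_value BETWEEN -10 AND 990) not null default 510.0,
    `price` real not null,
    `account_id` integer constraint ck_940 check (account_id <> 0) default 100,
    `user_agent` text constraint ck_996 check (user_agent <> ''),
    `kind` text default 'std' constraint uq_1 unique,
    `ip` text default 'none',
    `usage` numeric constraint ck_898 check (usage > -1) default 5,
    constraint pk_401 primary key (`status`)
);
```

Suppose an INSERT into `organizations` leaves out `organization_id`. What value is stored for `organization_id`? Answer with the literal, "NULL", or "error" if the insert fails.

error

organization_id has no DEFAULT clause.
Omitting it would insert NULL, but it is declared NOT NULL, so the INSERT fails.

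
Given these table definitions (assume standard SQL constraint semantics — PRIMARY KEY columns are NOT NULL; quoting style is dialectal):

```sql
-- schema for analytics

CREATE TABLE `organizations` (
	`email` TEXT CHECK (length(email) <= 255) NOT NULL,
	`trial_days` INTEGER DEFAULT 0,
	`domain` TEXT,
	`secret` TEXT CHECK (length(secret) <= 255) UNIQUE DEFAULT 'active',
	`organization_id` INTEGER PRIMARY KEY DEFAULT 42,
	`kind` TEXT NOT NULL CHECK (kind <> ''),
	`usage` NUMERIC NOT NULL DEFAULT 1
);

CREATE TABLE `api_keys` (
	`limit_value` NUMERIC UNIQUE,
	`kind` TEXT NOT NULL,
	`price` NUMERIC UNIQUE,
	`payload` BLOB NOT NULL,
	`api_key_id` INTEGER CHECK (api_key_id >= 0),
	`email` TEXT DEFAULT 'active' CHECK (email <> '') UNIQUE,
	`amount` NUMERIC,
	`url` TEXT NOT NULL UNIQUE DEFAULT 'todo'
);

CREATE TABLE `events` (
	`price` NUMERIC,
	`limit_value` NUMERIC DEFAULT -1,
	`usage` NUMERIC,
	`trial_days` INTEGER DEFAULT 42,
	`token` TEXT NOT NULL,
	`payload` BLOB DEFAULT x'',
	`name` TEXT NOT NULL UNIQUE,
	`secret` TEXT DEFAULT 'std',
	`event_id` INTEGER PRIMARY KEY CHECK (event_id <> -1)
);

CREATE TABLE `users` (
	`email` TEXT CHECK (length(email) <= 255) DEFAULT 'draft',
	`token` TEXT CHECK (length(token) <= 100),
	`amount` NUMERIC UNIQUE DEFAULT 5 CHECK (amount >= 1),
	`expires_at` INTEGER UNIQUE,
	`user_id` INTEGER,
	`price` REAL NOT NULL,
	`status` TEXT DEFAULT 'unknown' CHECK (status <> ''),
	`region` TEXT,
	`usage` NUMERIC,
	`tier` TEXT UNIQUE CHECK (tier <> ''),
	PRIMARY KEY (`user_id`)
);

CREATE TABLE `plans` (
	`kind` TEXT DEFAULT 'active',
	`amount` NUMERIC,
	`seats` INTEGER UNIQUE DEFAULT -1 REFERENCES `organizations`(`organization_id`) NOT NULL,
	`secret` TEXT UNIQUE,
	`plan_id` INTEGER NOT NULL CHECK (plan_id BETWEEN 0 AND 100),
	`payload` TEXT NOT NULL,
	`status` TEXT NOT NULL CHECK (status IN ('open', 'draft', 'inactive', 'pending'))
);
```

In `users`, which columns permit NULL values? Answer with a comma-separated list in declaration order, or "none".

- email: CHECK does not forbid NULL (a CHECK constraint passes when its expression is NULL) → nullable.
- token: CHECK does not forbid NULL (a CHECK constraint passes when its expression is NULL) → nullable.
- amount: CHECK does not forbid NULL (a CHECK constraint passes when its expression is NULL) → nullable.
- expires_at: UNIQUE does not imply NOT NULL → nullable.
- user_id: part of the PRIMARY KEY, which implies NOT NULL → not nullable.
- price: declared NOT NULL → not nullable.
- status: CHECK does not forbid NULL (a CHECK constraint passes when its expression is NULL) → nullable.
- region: no NOT NULL constraint applies → nullable.
- usage: no NOT NULL constraint applies → nullable.
- tier: CHECK does not forbid NULL (a CHECK constraint passes when its expression is NULL) → nullable.

email, token, amount, expires_at, status, region, usage, tier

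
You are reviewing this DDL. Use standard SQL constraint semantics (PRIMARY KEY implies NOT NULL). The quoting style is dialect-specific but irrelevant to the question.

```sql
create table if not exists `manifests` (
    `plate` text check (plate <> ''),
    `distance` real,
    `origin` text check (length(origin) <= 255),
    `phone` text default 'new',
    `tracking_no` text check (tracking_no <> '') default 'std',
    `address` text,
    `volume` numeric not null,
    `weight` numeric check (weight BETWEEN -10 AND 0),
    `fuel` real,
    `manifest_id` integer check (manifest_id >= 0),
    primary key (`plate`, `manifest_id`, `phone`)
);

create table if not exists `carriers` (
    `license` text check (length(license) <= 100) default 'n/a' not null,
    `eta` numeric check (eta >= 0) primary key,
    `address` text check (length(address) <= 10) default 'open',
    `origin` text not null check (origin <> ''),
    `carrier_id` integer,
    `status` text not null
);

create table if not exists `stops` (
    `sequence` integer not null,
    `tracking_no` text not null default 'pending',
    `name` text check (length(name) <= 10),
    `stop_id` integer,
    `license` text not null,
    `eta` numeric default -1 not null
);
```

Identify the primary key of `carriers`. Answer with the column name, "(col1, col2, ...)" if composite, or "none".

eta is declared PRIMARY KEY inline on the column.

eta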